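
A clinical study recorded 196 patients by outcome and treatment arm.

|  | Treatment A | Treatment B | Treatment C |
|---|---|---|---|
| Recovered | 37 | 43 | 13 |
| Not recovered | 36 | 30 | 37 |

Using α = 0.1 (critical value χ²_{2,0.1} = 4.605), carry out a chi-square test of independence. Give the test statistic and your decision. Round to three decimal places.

13.373; reject H₀

Row totals: 93, 103. Column totals: 73, 73, 50. Grand total N = 196.
Expected counts (row total × column total / N):
  Recovered, Treatment A: 93×73/196 = 34.6378
  Recovered, Treatment B: 93×73/196 = 34.6378
  Recovered, Treatment C: 93×50/196 = 23.7245
  Not recovered, Treatment A: 103×73/196 = 38.3622
  Not recovered, Treatment B: 103×73/196 = 38.3622
  Not recovered, Treatment C: 103×50/196 = 26.2755
Contributions (O − E)²/E:
  (37 − 34.6378)²/34.6378 = 0.1611
  (43 − 34.6378)²/34.6378 = 2.0188
  (13 − 23.7245)²/23.7245 = 4.8479
  (36 − 38.3622)²/38.3622 = 0.1455
  (30 − 38.3622)²/38.3622 = 1.8228
  (37 − 26.2755)²/26.2755 = 4.3773
χ² = 0.1611 + 2.0188 + 4.8479 + 0.1455 + 1.8228 + 4.3773 = 13.373
df = (2−1)(3−1) = 2. Since 13.373 > 4.605, reject the null hypothesis of independence at α = 0.1.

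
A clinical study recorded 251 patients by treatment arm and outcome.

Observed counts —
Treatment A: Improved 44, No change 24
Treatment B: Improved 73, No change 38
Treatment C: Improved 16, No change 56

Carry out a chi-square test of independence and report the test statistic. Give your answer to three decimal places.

38.381

Row totals: 68, 111, 72. Column totals: 133, 118. Grand total N = 251.
Expected counts (row total × column total / N):
  Treatment A, Improved: 68×133/251 = 36.0319
  Treatment A, No change: 68×118/251 = 31.9681
  Treatment B, Improved: 111×133/251 = 58.8167
  Treatment B, No change: 111×118/251 = 52.1833
  Treatment C, Improved: 72×133/251 = 38.1514
  Treatment C, No change: 72×118/251 = 33.8486
Contributions (O − E)²/E:
  (44 − 36.0319)²/36.0319 = 1.7621
  (24 − 31.9681)²/31.9681 = 1.9861
  (73 − 58.8167)²/58.8167 = 3.4202
  (38 − 52.1833)²/52.1833 = 3.8550
  (16 − 38.1514)²/38.1514 = 12.8615
  (56 − 33.8486)²/33.8486 = 14.4964
χ² = 1.7621 + 1.9861 + 3.4202 + 3.8550 + 12.8615 + 14.4964 = 38.381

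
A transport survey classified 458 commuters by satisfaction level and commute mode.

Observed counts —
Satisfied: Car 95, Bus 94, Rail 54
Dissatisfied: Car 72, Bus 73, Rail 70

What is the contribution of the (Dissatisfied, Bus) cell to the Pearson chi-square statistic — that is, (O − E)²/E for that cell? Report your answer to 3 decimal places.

0.371

Row total (Dissatisfied) = 215; column total (Bus) = 167; N = 458.
Expected count E = 215 × 167 / 458 = 78.3952.
Contribution = (O − E)²/E = (73 − 78.3952)² / 78.3952 = 0.371.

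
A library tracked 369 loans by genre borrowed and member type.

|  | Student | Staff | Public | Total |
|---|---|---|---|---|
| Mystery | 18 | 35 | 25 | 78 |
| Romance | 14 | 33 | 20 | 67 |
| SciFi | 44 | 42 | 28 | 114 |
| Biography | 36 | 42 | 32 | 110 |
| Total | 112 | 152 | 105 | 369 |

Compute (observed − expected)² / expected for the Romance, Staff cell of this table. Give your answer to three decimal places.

1.057

Row total (Romance) = 67; column total (Staff) = 152; N = 369.
Expected count E = 67 × 152 / 369 = 27.5989.
Contribution = (O − E)²/E = (33 − 27.5989)² / 27.5989 = 1.057.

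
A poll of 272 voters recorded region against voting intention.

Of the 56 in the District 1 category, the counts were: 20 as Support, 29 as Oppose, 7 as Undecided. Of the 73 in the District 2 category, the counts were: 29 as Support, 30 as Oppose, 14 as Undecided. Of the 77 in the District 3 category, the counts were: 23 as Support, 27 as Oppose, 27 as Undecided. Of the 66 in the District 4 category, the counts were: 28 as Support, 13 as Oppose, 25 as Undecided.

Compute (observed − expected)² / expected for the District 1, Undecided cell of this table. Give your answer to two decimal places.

Row total (District 1) = 56; column total (Undecided) = 73; N = 272.
Expected count E = 56 × 73 / 272 = 15.0294.
Contribution = (O − E)²/E = (7 − 15.0294)² / 15.0294 = 4.29.

4.29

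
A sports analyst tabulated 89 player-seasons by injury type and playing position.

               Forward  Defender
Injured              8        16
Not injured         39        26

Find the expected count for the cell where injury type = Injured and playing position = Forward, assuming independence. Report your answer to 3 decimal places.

Row total (Injured) = 24; column total (Forward) = 47; grand total N = 89.
Expected count = (row total × column total) / N = 24 × 47 / 89 = 12.674.

12.674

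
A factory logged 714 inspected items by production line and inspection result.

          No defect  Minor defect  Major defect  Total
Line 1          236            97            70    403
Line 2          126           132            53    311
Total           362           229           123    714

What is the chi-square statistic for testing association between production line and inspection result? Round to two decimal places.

29.76

Grand total N = 714.
Expected counts (row total × column total / N):
  Line 1, No defect: 403×362/714 = 204.322
  Line 1, Minor defect: 403×229/714 = 129.254
  Line 1, Major defect: 403×123/714 = 69.424
  Line 2, No defect: 311×362/714 = 157.678
  Line 2, Minor defect: 311×229/714 = 99.746
  Line 2, Major defect: 311×123/714 = 53.576
Contributions (O − E)²/E:
  (236 − 204.322)²/204.322 = 4.9113
  (97 − 129.254)²/129.254 = 8.0487
  (70 − 69.424)²/69.424 = 0.0048
  (126 − 157.678)²/157.678 = 6.3642
  (132 − 99.746)²/99.746 = 10.4297
  (53 − 53.576)²/53.576 = 0.0062
χ² = 4.9113 + 8.0487 + 0.0048 + 6.3642 + 10.4297 + 0.0062 = 29.76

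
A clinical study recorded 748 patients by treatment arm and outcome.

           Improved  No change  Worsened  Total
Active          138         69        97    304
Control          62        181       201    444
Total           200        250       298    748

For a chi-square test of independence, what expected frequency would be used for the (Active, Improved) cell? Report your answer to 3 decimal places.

Row total (Active) = 304; column total (Improved) = 200; grand total N = 748.
Expected count = (row total × column total) / N = 304 × 200 / 748 = 81.283.

81.283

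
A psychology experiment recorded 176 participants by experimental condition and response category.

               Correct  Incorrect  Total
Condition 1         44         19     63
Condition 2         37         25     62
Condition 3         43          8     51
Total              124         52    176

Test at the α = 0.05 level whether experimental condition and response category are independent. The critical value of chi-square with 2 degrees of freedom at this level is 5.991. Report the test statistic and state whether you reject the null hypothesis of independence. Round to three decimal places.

8.177; reject H₀

Grand total N = 176.
Expected counts (row total × column total / N):
  Condition 1, Correct: 63×124/176 = 44.3864
  Condition 1, Incorrect: 63×52/176 = 18.6136
  Condition 2, Correct: 62×124/176 = 43.6818
  Condition 2, Incorrect: 62×52/176 = 18.3182
  Condition 3, Correct: 51×124/176 = 35.9318
  Condition 3, Incorrect: 51×52/176 = 15.0682
Contributions (O − E)²/E:
  (44 − 44.3864)²/44.3864 = 0.0034
  (19 − 18.6136)²/18.6136 = 0.0080
  (37 − 43.6818)²/43.6818 = 1.0221
  (25 − 18.3182)²/18.3182 = 2.4373
  (43 − 35.9318)²/35.9318 = 1.3904
  (8 − 15.0682)²/15.0682 = 3.3156
χ² = 0.0034 + 0.0080 + 1.0221 + 2.4373 + 1.3904 + 3.3156 = 8.177
df = (3−1)(2−1) = 2. Since 8.177 > 5.991, reject the null hypothesis of independence at α = 0.05.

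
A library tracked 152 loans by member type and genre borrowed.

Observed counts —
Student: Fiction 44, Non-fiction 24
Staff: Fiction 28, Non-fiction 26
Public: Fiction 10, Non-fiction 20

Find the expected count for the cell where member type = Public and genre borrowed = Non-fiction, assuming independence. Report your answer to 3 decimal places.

13.816

Row total (Public) = 30; column total (Non-fiction) = 70; grand total N = 152.
Expected count = (row total × column total) / N = 30 × 70 / 152 = 13.816.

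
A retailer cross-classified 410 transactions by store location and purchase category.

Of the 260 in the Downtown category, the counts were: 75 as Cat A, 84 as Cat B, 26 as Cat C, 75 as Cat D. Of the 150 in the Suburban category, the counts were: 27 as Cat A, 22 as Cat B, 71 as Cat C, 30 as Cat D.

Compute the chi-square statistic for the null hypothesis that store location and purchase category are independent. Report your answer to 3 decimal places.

74.893

Row totals: 260, 150. Column totals: 102, 106, 97, 105. Grand total N = 410.
Expected counts (row total × column total / N):
  Downtown, Cat A: 260×102/410 = 64.6829
  Downtown, Cat B: 260×106/410 = 67.2195
  Downtown, Cat C: 260×97/410 = 61.5122
  Downtown, Cat D: 260×105/410 = 66.5854
  Suburban, Cat A: 150×102/410 = 37.3171
  Suburban, Cat B: 150×106/410 = 38.7805
  Suburban, Cat C: 150×97/410 = 35.4878
  Suburban, Cat D: 150×105/410 = 38.4146
Contributions (O − E)²/E:
  (75 − 64.6829)²/64.6829 = 1.6456
  (84 − 67.2195)²/67.2195 = 4.1890
  (26 − 61.5122)²/61.5122 = 20.5019
  (75 − 66.5854)²/66.5854 = 1.0634
  (27 − 37.3171)²/37.3171 = 2.8524
  (22 − 38.7805)²/38.7805 = 7.2610
  (71 − 35.4878)²/35.4878 = 35.5366
  (30 − 38.4146)²/38.4146 = 1.8432
χ² = 1.6456 + 4.1890 + 20.5019 + 1.0634 + 2.8524 + 7.2610 + 35.5366 + 1.8432 = 74.893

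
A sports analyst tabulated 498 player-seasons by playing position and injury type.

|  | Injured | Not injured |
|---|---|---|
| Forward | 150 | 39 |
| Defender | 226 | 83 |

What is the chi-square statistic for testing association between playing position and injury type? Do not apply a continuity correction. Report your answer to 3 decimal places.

Row totals: 189, 309. Column totals: 376, 122. Grand total N = 498.
Expected counts (row total × column total / N):
  Forward, Injured: 189×376/498 = 142.6988
  Forward, Not injured: 189×122/498 = 46.3012
  Defender, Injured: 309×376/498 = 233.3012
  Defender, Not injured: 309×122/498 = 75.6988
Contributions (O − E)²/E:
  (150 − 142.6988)²/142.6988 = 0.3736
  (39 − 46.3012)²/46.3012 = 1.1513
  (226 − 233.3012)²/233.3012 = 0.2285
  (83 − 75.6988)²/75.6988 = 0.7042
χ² = 0.3736 + 1.1513 + 0.2285 + 0.7042 = 2.458

2.458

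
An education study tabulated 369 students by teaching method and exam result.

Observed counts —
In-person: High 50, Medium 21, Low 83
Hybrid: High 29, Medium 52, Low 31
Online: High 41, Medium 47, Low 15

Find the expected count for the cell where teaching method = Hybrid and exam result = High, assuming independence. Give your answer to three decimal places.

Row total (Hybrid) = 112; column total (High) = 120; grand total N = 369.
Expected count = (row total × column total) / N = 112 × 120 / 369 = 36.423.

36.423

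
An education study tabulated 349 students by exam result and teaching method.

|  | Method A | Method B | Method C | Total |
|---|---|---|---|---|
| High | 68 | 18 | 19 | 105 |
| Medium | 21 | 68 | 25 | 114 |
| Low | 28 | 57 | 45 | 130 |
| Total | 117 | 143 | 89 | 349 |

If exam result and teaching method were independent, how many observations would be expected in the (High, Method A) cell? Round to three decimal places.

Row total (High) = 105; column total (Method A) = 117; grand total N = 349.
Expected count = (row total × column total) / N = 105 × 117 / 349 = 35.201.

35.201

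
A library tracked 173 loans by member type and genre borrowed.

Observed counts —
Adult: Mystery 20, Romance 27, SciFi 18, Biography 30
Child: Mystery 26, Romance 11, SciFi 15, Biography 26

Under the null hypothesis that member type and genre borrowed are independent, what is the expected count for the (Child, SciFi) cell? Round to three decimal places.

14.879

Row total (Child) = 78; column total (SciFi) = 33; grand total N = 173.
Expected count = (row total × column total) / N = 78 × 33 / 173 = 14.879.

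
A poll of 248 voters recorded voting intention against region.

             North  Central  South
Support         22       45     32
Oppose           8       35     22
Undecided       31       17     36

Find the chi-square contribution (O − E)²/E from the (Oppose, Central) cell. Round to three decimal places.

3.607

Row total (Oppose) = 65; column total (Central) = 97; N = 248.
Expected count E = 65 × 97 / 248 = 25.4234.
Contribution = (O − E)²/E = (35 − 25.4234)² / 25.4234 = 3.607.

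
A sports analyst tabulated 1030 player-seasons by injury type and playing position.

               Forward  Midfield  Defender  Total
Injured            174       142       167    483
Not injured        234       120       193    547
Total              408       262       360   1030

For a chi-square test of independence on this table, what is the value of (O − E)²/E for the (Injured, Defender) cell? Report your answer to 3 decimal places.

Row total (Injured) = 483; column total (Defender) = 360; N = 1030.
Expected count E = 483 × 360 / 1030 = 168.8155.
Contribution = (O − E)²/E = (167 − 168.8155)² / 168.8155 = 0.020.

0.020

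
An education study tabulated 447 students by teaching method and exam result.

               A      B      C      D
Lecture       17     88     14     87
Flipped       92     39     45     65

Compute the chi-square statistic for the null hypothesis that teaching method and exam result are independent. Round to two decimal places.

87.78

Row totals: 206, 241. Column totals: 109, 127, 59, 152. Grand total N = 447.
Expected counts (row total × column total / N):
  Lecture, A: 206×109/447 = 50.233
  Lecture, B: 206×127/447 = 58.528
  Lecture, C: 206×59/447 = 27.190
  Lecture, D: 206×152/447 = 70.049
  Flipped, A: 241×109/447 = 58.767
  Flipped, B: 241×127/447 = 68.472
  Flipped, C: 241×59/447 = 31.810
  Flipped, D: 241×152/447 = 81.951
Contributions (O − E)²/E:
  (17 − 50.233)²/50.233 = 21.9862
  (88 − 58.528)²/58.528 = 14.8407
  (14 − 27.190)²/27.190 = 6.3985
  (87 − 70.049)²/70.049 = 4.1019
  (92 − 58.767)²/58.767 = 18.7934
  (39 − 68.472)²/68.472 = 12.6855
  (45 − 31.810)²/31.810 = 5.4692
  (65 − 81.951)²/81.951 = 3.5062
χ² = 21.9862 + 14.8407 + 6.3985 + 4.1019 + 18.7934 + 12.6855 + 5.4692 + 3.5062 = 87.78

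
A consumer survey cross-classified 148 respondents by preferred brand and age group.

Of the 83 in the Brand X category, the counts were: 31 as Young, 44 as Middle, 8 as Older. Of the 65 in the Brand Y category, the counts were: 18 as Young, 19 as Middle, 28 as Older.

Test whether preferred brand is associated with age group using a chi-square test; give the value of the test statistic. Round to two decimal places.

Row totals: 83, 65. Column totals: 49, 63, 36. Grand total N = 148.
Expected counts (row total × column total / N):
  Brand X, Young: 83×49/148 = 27.480
  Brand X, Middle: 83×63/148 = 35.331
  Brand X, Older: 83×36/148 = 20.189
  Brand Y, Young: 65×49/148 = 21.520
  Brand Y, Middle: 65×63/148 = 27.669
  Brand Y, Older: 65×36/148 = 15.811
Contributions (O − E)²/E:
  (31 − 27.480)²/27.480 = 0.4509
  (44 − 35.331)²/35.331 = 2.1271
  (8 − 20.189)²/20.189 = 7.3590
  (18 − 21.520)²/21.520 = 0.5758
  (19 − 27.669)²/27.669 = 2.7161
  (28 − 15.811)²/15.811 = 9.3967
χ² = 0.4509 + 2.1271 + 7.3590 + 0.5758 + 2.7161 + 9.3967 = 22.63

22.63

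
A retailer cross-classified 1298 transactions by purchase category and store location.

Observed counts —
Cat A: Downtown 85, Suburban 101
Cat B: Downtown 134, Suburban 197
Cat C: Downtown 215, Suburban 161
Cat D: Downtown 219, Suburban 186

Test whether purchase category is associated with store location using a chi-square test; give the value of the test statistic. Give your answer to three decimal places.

23.763

Row totals: 186, 331, 376, 405. Column totals: 653, 645. Grand total N = 1298.
Expected counts (row total × column total / N):
  Cat A, Downtown: 186×653/1298 = 93.5732
  Cat A, Suburban: 186×645/1298 = 92.4268
  Cat B, Downtown: 331×653/1298 = 166.5200
  Cat B, Suburban: 331×645/1298 = 164.4800
  Cat C, Downtown: 376×653/1298 = 189.1587
  Cat C, Suburban: 376×645/1298 = 186.8413
  Cat D, Downtown: 405×653/1298 = 203.7481
  Cat D, Suburban: 405×645/1298 = 201.2519
Contributions (O − E)²/E:
  (85 − 93.5732)²/93.5732 = 0.7855
  (101 − 92.4268)²/92.4268 = 0.7952
  (134 − 166.5200)²/166.5200 = 6.3509
  (197 − 164.4800)²/164.4800 = 6.4297
  (215 − 189.1587)²/189.1587 = 3.5302
  (161 − 186.8413)²/186.8413 = 3.5740
  (219 − 203.7481)²/203.7481 = 1.1417
  (186 − 201.2519)²/201.2519 = 1.1559
χ² = 0.7855 + 0.7952 + 6.3509 + 6.4297 + 3.5302 + 3.5740 + 1.1417 + 1.1559 = 23.763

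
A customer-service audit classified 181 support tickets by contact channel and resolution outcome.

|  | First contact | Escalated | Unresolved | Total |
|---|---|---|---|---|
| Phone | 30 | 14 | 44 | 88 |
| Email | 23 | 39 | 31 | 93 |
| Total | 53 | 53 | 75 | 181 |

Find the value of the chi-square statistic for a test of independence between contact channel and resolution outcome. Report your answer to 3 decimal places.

14.844

Grand total N = 181.
Expected counts (row total × column total / N):
  Phone, First contact: 88×53/181 = 25.76796
  Phone, Escalated: 88×53/181 = 25.76796
  Phone, Unresolved: 88×75/181 = 36.46409
  Email, First contact: 93×53/181 = 27.23204
  Email, Escalated: 93×53/181 = 27.23204
  Email, Unresolved: 93×75/181 = 38.53591
Contributions (O − E)²/E:
  (30 − 25.76796)²/25.76796 = 0.6951
  (14 − 25.76796)²/25.76796 = 5.3743
  (44 − 36.46409)²/36.46409 = 1.5574
  (23 − 27.23204)²/27.23204 = 0.6577
  (39 − 27.23204)²/27.23204 = 5.0854
  (31 − 38.53591)²/38.53591 = 1.4737
χ² = 0.6951 + 5.3743 + 1.5574 + 0.6577 + 5.0854 + 1.4737 = 14.844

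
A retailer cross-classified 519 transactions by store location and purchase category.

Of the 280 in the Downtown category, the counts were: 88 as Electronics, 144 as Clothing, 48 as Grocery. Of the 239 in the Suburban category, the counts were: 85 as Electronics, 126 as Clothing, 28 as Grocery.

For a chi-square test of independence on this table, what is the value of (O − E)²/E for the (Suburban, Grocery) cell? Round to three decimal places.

Row total (Suburban) = 239; column total (Grocery) = 76; N = 519.
Expected count E = 239 × 76 / 519 = 34.9981.
Contribution = (O − E)²/E = (28 − 34.9981)² / 34.9981 = 1.399.

1.399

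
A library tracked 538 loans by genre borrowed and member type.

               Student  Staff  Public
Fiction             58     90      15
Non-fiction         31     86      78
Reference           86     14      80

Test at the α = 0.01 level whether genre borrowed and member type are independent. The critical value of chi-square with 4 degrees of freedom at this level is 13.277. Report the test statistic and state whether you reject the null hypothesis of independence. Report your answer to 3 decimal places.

Row totals: 163, 195, 180. Column totals: 175, 190, 173. Grand total N = 538.
Expected counts (row total × column total / N):
  Fiction, Student: 163×175/538 = 53.0204
  Fiction, Staff: 163×190/538 = 57.5651
  Fiction, Public: 163×173/538 = 52.4145
  Non-fiction, Student: 195×175/538 = 63.4294
  Non-fiction, Staff: 195×190/538 = 68.8662
  Non-fiction, Public: 195×173/538 = 62.7045
  Reference, Student: 180×175/538 = 58.5502
  Reference, Staff: 180×190/538 = 63.5688
  Reference, Public: 180×173/538 = 57.8810
Contributions (O − E)²/E:
  (58 − 53.0204)²/53.0204 = 0.4677
  (90 − 57.5651)²/57.5651 = 18.2754
  (15 − 52.4145)²/52.4145 = 26.7072
  (31 − 63.4294)²/63.4294 = 16.5801
  (86 − 68.8662)²/68.8662 = 4.2629
  (78 − 62.7045)²/62.7045 = 3.7310
  (86 − 58.5502)²/58.5502 = 12.8692
  (14 − 63.5688)²/63.5688 = 38.6521
  (80 − 57.8810)²/57.8810 = 8.4527
χ² = 0.4677 + 18.2754 + 26.7072 + 16.5801 + 4.2629 + 3.7310 + 12.8692 + 38.6521 + 8.4527 = 129.998
df = (3−1)(3−1) = 4. Since 129.998 > 13.277, reject the null hypothesis of independence at α = 0.01.

129.998; reject H₀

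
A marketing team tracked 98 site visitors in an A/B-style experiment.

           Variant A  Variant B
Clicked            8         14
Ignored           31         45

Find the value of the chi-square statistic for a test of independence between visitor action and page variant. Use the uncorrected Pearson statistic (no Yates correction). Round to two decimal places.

Row totals: 22, 76. Column totals: 39, 59. Grand total N = 98.
Expected counts (row total × column total / N):
  Clicked, Variant A: 22×39/98 = 8.755
  Clicked, Variant B: 22×59/98 = 13.245
  Ignored, Variant A: 76×39/98 = 30.245
  Ignored, Variant B: 76×59/98 = 45.755
Contributions (O − E)²/E:
  (8 − 8.755)²/8.755 = 0.0651
  (14 − 13.245)²/13.245 = 0.0430
  (31 − 30.245)²/30.245 = 0.0188
  (45 − 45.755)²/45.755 = 0.0125
χ² = 0.0651 + 0.0430 + 0.0188 + 0.0125 = 0.14

0.14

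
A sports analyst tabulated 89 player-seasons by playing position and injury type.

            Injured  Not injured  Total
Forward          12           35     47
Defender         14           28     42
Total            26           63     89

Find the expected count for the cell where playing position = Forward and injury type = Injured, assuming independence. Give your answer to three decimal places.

Row total (Forward) = 47; column total (Injured) = 26; grand total N = 89.
Expected count = (row total × column total) / N = 47 × 26 / 89 = 13.730.

13.730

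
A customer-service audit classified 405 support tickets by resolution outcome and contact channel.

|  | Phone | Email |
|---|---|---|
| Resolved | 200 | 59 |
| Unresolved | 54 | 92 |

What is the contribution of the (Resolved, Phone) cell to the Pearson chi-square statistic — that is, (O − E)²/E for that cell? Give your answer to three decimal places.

Row total (Resolved) = 259; column total (Phone) = 254; N = 405.
Expected count E = 259 × 254 / 405 = 162.43457.
Contribution = (O − E)²/E = (200 − 162.43457)² / 162.43457 = 8.688.

8.688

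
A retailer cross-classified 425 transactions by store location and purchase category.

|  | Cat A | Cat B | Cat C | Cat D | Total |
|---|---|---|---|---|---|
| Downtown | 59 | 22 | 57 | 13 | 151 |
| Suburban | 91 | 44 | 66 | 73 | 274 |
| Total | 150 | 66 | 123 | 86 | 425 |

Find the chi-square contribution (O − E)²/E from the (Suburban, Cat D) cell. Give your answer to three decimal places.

5.558

Row total (Suburban) = 274; column total (Cat D) = 86; N = 425.
Expected count E = 274 × 86 / 425 = 55.4447.
Contribution = (O − E)²/E = (73 − 55.4447)² / 55.4447 = 5.558.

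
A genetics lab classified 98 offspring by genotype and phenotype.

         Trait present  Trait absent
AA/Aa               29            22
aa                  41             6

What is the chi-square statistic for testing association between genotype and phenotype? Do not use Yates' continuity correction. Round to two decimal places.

Row totals: 51, 47. Column totals: 70, 28. Grand total N = 98.
Expected counts (row total × column total / N):
  AA/Aa, Trait present: 51×70/98 = 36.4286
  AA/Aa, Trait absent: 51×28/98 = 14.5714
  aa, Trait present: 47×70/98 = 33.5714
  aa, Trait absent: 47×28/98 = 13.4286
Contributions (O − E)²/E:
  (29 − 36.4286)²/36.4286 = 1.5149
  (22 − 14.5714)²/14.5714 = 3.7872
  (41 − 33.5714)²/33.5714 = 1.6438
  (6 − 13.4286)²/13.4286 = 4.1094
χ² = 1.5149 + 3.7872 + 1.6438 + 4.1094 = 11.06

11.06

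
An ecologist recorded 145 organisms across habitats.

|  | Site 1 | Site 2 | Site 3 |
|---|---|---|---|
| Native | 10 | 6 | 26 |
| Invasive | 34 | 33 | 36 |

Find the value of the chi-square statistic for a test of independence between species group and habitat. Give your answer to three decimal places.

Row totals: 42, 103. Column totals: 44, 39, 62. Grand total N = 145.
Expected counts (row total × column total / N):
  Native, Site 1: 42×44/145 = 12.7448
  Native, Site 2: 42×39/145 = 11.2966
  Native, Site 3: 42×62/145 = 17.9586
  Invasive, Site 1: 103×44/145 = 31.2552
  Invasive, Site 2: 103×39/145 = 27.7034
  Invasive, Site 3: 103×62/145 = 44.0414
Contributions (O − E)²/E:
  (10 − 12.7448)²/12.7448 = 0.5911
  (6 − 11.2966)²/11.2966 = 2.4834
  (26 − 17.9586)²/17.9586 = 3.6007
  (34 − 31.2552)²/31.2552 = 0.2410
  (33 − 27.7034)²/27.7034 = 1.0127
  (36 − 44.0414)²/44.0414 = 1.4683
χ² = 0.5911 + 2.4834 + 3.6007 + 0.2410 + 1.0127 + 1.4683 = 9.397

9.397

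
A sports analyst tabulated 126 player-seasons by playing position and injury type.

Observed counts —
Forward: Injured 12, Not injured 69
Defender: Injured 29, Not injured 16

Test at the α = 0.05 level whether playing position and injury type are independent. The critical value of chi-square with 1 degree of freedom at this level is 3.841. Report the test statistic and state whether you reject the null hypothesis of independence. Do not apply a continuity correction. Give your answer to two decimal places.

32.46; reject H₀

Row totals: 81, 45. Column totals: 41, 85. Grand total N = 126.
Expected counts (row total × column total / N):
  Forward, Injured: 81×41/126 = 26.357
  Forward, Not injured: 81×85/126 = 54.643
  Defender, Injured: 45×41/126 = 14.643
  Defender, Not injured: 45×85/126 = 30.357
Contributions (O − E)²/E:
  (12 − 26.357)²/26.357 = 7.8204
  (69 − 54.643)²/54.643 = 3.7722
  (29 − 14.643)²/14.643 = 14.0766
  (16 − 30.357)²/30.357 = 6.7900
χ² = 7.8204 + 3.7722 + 14.0766 + 6.7900 = 32.46
df = (2−1)(2−1) = 1. Since 32.46 > 3.841, reject the null hypothesis of independence at α = 0.05.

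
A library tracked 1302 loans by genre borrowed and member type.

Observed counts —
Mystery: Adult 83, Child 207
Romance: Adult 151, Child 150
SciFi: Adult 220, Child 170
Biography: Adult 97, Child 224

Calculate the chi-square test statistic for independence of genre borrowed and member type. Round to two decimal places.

80.87

Row totals: 290, 301, 390, 321. Column totals: 551, 751. Grand total N = 1302.
Expected counts (row total × column total / N):
  Mystery, Adult: 290×551/1302 = 122.7266
  Mystery, Child: 290×751/1302 = 167.2734
  Romance, Adult: 301×551/1302 = 127.3817
  Romance, Child: 301×751/1302 = 173.6183
  SciFi, Adult: 390×551/1302 = 165.0461
  SciFi, Child: 390×751/1302 = 224.9539
  Biography, Adult: 321×551/1302 = 135.8456
  Biography, Child: 321×751/1302 = 185.1544
Contributions (O − E)²/E:
  (83 − 122.7266)²/122.7266 = 12.8595
  (207 − 167.2734)²/167.2734 = 9.4349
  (151 − 127.3817)²/127.3817 = 4.3792
  (150 − 173.6183)²/173.6183 = 3.2129
  (220 − 165.0461)²/165.0461 = 18.2975
  (170 − 224.9539)²/224.9539 = 13.4247
  (97 − 135.8456)²/135.8456 = 11.1081
  (224 − 185.1544)²/185.1544 = 8.1499
χ² = 12.8595 + 9.4349 + 4.3792 + 3.2129 + 18.2975 + 13.4247 + 11.1081 + 8.1499 = 80.87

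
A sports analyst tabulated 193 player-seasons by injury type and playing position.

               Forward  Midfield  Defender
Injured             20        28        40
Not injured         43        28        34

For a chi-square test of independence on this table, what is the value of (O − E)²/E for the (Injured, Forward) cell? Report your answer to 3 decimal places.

Row total (Injured) = 88; column total (Forward) = 63; N = 193.
Expected count E = 88 × 63 / 193 = 28.7254.
Contribution = (O − E)²/E = (20 − 28.7254)² / 28.7254 = 2.650.

2.650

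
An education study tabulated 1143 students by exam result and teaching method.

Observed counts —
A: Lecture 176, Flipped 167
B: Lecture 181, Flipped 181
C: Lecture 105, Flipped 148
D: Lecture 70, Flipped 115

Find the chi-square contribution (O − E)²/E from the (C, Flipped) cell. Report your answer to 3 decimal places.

Row total (C) = 253; column total (Flipped) = 611; N = 1143.
Expected count E = 253 × 611 / 1143 = 135.2432.
Contribution = (O − E)²/E = (148 − 135.2432)² / 135.2432 = 1.203.

1.203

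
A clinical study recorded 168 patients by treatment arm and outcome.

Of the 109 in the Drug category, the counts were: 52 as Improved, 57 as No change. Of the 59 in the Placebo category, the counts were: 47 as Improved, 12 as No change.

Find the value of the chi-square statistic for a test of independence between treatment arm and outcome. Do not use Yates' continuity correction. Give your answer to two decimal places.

Row totals: 109, 59. Column totals: 99, 69. Grand total N = 168.
Expected counts (row total × column total / N):
  Drug, Improved: 109×99/168 = 64.232
  Drug, No change: 109×69/168 = 44.768
  Placebo, Improved: 59×99/168 = 34.768
  Placebo, No change: 59×69/168 = 24.232
Contributions (O − E)²/E:
  (52 − 64.232)²/64.232 = 2.3294
  (57 − 44.768)²/44.768 = 3.3422
  (47 − 34.768)²/34.768 = 4.3034
  (12 − 24.232)²/24.232 = 6.1746
χ² = 2.3294 + 3.3422 + 4.3034 + 6.1746 = 16.15

16.15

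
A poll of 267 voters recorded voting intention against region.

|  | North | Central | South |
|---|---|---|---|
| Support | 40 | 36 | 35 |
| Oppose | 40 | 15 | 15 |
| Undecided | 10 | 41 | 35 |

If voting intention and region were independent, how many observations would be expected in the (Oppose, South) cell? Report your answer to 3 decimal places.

22.285

Row total (Oppose) = 70; column total (South) = 85; grand total N = 267.
Expected count = (row total × column total) / N = 70 × 85 / 267 = 22.285.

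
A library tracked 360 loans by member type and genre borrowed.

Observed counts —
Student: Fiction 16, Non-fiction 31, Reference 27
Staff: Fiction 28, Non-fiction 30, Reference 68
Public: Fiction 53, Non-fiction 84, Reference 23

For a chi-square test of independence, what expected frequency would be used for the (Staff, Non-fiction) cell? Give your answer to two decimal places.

Row total (Staff) = 126; column total (Non-fiction) = 145; grand total N = 360.
Expected count = (row total × column total) / N = 126 × 145 / 360 = 50.75.

50.75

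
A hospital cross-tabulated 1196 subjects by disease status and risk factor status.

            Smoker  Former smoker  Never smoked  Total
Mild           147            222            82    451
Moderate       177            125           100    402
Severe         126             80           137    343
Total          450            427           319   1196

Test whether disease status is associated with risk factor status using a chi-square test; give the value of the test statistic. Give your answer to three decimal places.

83.016

Grand total N = 1196.
Expected counts (row total × column total / N):
  Mild, Smoker: 451×450/1196 = 169.6906
  Mild, Former smoker: 451×427/1196 = 161.0176
  Mild, Never smoked: 451×319/1196 = 120.2918
  Moderate, Smoker: 402×450/1196 = 151.2542
  Moderate, Former smoker: 402×427/1196 = 143.5234
  Moderate, Never smoked: 402×319/1196 = 107.2224
  Severe, Smoker: 343×450/1196 = 129.0552
  Severe, Former smoker: 343×427/1196 = 122.4590
  Severe, Never smoked: 343×319/1196 = 91.4858
Contributions (O − E)²/E:
  (147 − 169.6906)²/169.6906 = 3.0341
  (222 − 161.0176)²/161.0176 = 23.0959
  (82 − 120.2918)²/120.2918 = 12.1892
  (177 − 151.2542)²/151.2542 = 4.3823
  (125 − 143.5234)²/143.5234 = 2.3907
  (100 − 107.2224)²/107.2224 = 0.4865
  (126 − 129.0552)²/129.0552 = 0.0723
  (80 − 122.4590)²/122.4590 = 14.7214
  (137 − 91.4858)²/91.4858 = 22.6433
χ² = 3.0341 + 23.0959 + 12.1892 + 4.3823 + 2.3907 + 0.4865 + 0.0723 + 14.7214 + 22.6433 = 83.016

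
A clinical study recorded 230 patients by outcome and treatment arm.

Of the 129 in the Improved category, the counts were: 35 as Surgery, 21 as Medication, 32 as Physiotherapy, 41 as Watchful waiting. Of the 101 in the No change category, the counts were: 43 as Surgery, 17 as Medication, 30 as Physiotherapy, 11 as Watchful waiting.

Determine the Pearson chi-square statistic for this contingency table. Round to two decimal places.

15.43

Row totals: 129, 101. Column totals: 78, 38, 62, 52. Grand total N = 230.
Expected counts (row total × column total / N):
  Improved, Surgery: 129×78/230 = 43.748
  Improved, Medication: 129×38/230 = 21.313
  Improved, Physiotherapy: 129×62/230 = 34.774
  Improved, Watchful waiting: 129×52/230 = 29.165
  No change, Surgery: 101×78/230 = 34.252
  No change, Medication: 101×38/230 = 16.687
  No change, Physiotherapy: 101×62/230 = 27.226
  No change, Watchful waiting: 101×52/230 = 22.835
Contributions (O − E)²/E:
  (35 − 43.748)²/43.748 = 1.7493
  (21 − 21.313)²/21.313 = 0.0046
  (32 − 34.774)²/34.774 = 0.2213
  (41 − 29.165)²/29.165 = 4.8026
  (43 − 34.252)²/34.252 = 2.2342
  (17 − 16.687)²/16.687 = 0.0059
  (30 − 27.226)²/27.226 = 0.2826
  (11 − 22.835)²/22.835 = 6.1339
χ² = 1.7493 + 0.0046 + 0.2213 + 4.8026 + 2.2342 + 0.0059 + 0.2826 + 6.1339 = 15.43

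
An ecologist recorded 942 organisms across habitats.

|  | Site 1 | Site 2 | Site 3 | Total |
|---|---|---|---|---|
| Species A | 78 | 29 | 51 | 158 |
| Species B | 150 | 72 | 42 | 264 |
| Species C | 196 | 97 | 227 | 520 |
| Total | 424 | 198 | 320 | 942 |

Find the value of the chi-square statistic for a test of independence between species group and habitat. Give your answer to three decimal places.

Grand total N = 942.
Expected counts (row total × column total / N):
  Species A, Site 1: 158×424/942 = 71.1168
  Species A, Site 2: 158×198/942 = 33.2102
  Species A, Site 3: 158×320/942 = 53.6730
  Species B, Site 1: 264×424/942 = 118.8280
  Species B, Site 2: 264×198/942 = 55.4904
  Species B, Site 3: 264×320/942 = 89.6815
  Species C, Site 1: 520×424/942 = 234.0552
  Species C, Site 2: 520×198/942 = 109.2994
  Species C, Site 3: 520×320/942 = 176.6454
Contributions (O − E)²/E:
  (78 − 71.1168)²/71.1168 = 0.6662
  (29 − 33.2102)²/33.2102 = 0.5337
  (51 − 53.6730)²/53.6730 = 0.1331
  (150 − 118.8280)²/118.8280 = 8.1773
  (72 − 55.4904)²/55.4904 = 4.9120
  (42 − 89.6815)²/89.6815 = 25.3511
  (196 − 234.0552)²/234.0552 = 6.1874
  (97 − 109.2994)²/109.2994 = 1.3840
  (227 − 176.6454)²/176.6454 = 14.3541
χ² = 0.6662 + 0.5337 + 0.1331 + 8.1773 + 4.9120 + 25.3511 + 6.1874 + 1.3840 + 14.3541 = 61.699

61.699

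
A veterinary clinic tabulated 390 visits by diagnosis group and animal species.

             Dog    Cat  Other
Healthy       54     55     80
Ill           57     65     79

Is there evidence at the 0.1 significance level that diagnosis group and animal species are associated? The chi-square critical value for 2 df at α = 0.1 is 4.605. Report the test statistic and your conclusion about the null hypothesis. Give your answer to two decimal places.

0.55; fail to reject H₀

Row totals: 189, 201. Column totals: 111, 120, 159. Grand total N = 390.
Expected counts (row total × column total / N):
  Healthy, Dog: 189×111/390 = 53.792
  Healthy, Cat: 189×120/390 = 58.154
  Healthy, Other: 189×159/390 = 77.054
  Ill, Dog: 201×111/390 = 57.208
  Ill, Cat: 201×120/390 = 61.846
  Ill, Other: 201×159/390 = 81.946
Contributions (O − E)²/E:
  (54 − 53.792)²/53.792 = 0.0008
  (55 − 58.154)²/58.154 = 0.1711
  (80 − 77.054)²/77.054 = 0.1126
  (57 − 57.208)²/57.208 = 0.0008
  (65 − 61.846)²/61.846 = 0.1608
  (79 − 81.946)²/81.946 = 0.1059
χ² = 0.0008 + 0.1711 + 0.1126 + 0.0008 + 0.1608 + 0.1059 = 0.55
df = (2−1)(3−1) = 2. Since 0.55 < 4.605, fail to reject the null hypothesis of independence at α = 0.1.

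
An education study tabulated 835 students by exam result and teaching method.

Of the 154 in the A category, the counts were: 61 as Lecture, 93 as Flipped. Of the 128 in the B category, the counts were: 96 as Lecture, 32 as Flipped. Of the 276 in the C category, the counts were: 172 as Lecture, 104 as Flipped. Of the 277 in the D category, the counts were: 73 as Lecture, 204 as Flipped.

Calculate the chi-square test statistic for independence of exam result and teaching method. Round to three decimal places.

Row totals: 154, 128, 276, 277. Column totals: 402, 433. Grand total N = 835.
Expected counts (row total × column total / N):
  A, Lecture: 154×402/835 = 74.1413
  A, Flipped: 154×433/835 = 79.8587
  B, Lecture: 128×402/835 = 61.6240
  B, Flipped: 128×433/835 = 66.3760
  C, Lecture: 276×402/835 = 132.8766
  C, Flipped: 276×433/835 = 143.1234
  D, Lecture: 277×402/835 = 133.3581
  D, Flipped: 277×433/835 = 143.6419
Contributions (O − E)²/E:
  (61 − 74.1413)²/74.1413 = 2.3293
  (93 − 79.8587)²/79.8587 = 2.1625
  (96 − 61.6240)²/61.6240 = 19.1761
  (32 − 66.3760)²/66.3760 = 17.8033
  (172 − 132.8766)²/132.8766 = 11.5193
  (104 − 143.1234)²/143.1234 = 10.6946
  (73 − 133.3581)²/133.3581 = 27.3182
  (204 − 143.6419)²/143.6419 = 25.3624
χ² = 2.3293 + 2.1625 + 19.1761 + 17.8033 + 11.5193 + 10.6946 + 27.3182 + 25.3624 = 116.366

116.366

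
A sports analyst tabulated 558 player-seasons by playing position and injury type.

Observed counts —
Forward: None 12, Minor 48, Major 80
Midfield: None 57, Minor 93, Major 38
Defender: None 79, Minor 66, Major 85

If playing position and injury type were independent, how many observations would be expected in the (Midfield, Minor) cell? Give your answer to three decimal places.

69.742

Row total (Midfield) = 188; column total (Minor) = 207; grand total N = 558.
Expected count = (row total × column total) / N = 188 × 207 / 558 = 69.742.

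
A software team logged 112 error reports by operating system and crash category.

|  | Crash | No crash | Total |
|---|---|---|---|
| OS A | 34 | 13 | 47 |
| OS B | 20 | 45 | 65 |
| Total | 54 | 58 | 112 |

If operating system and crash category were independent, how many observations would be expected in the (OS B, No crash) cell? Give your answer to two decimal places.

33.66

Row total (OS B) = 65; column total (No crash) = 58; grand total N = 112.
Expected count = (row total × column total) / N = 65 × 58 / 112 = 33.66.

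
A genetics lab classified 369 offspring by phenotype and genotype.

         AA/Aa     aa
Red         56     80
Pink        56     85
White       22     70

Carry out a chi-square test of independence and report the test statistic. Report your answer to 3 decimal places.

Row totals: 136, 141, 92. Column totals: 134, 235. Grand total N = 369.
Expected counts (row total × column total / N):
  Red, AA/Aa: 136×134/369 = 49.3875
  Red, aa: 136×235/369 = 86.6125
  Pink, AA/Aa: 141×134/369 = 51.2033
  Pink, aa: 141×235/369 = 89.7967
  White, AA/Aa: 92×134/369 = 33.4092
  White, aa: 92×235/369 = 58.5908
Contributions (O − E)²/E:
  (56 − 49.3875)²/49.3875 = 0.8853
  (80 − 86.6125)²/86.6125 = 0.5048
  (56 − 51.2033)²/51.2033 = 0.4494
  (85 − 89.7967)²/89.7967 = 0.2562
  (22 − 33.4092)²/33.4092 = 3.8962
  (70 − 58.5908)²/58.5908 = 2.2217
χ² = 0.8853 + 0.5048 + 0.4494 + 0.2562 + 3.8962 + 2.2217 = 8.214

8.214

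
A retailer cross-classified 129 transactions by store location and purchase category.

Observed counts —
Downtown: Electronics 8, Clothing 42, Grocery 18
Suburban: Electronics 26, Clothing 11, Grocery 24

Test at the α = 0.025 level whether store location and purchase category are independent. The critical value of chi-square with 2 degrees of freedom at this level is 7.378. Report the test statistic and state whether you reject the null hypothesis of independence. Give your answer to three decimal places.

28.222; reject H₀

Row totals: 68, 61. Column totals: 34, 53, 42. Grand total N = 129.
Expected counts (row total × column total / N):
  Downtown, Electronics: 68×34/129 = 17.9225
  Downtown, Clothing: 68×53/129 = 27.9380
  Downtown, Grocery: 68×42/129 = 22.1395
  Suburban, Electronics: 61×34/129 = 16.0775
  Suburban, Clothing: 61×53/129 = 25.0620
  Suburban, Grocery: 61×42/129 = 19.8605
Contributions (O − E)²/E:
  (8 − 17.9225)²/17.9225 = 5.4934
  (42 − 27.9380)²/27.9380 = 7.0778
  (18 − 22.1395)²/22.1395 = 0.7740
  (26 − 16.0775)²/16.0775 = 6.1238
  (11 − 25.0620)²/25.0620 = 7.8900
  (24 − 19.8605)²/19.8605 = 0.8628
χ² = 5.4934 + 7.0778 + 0.7740 + 6.1238 + 7.8900 + 0.8628 = 28.222
df = (2−1)(3−1) = 2. Since 28.222 > 7.378, reject the null hypothesis of independence at α = 0.025.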